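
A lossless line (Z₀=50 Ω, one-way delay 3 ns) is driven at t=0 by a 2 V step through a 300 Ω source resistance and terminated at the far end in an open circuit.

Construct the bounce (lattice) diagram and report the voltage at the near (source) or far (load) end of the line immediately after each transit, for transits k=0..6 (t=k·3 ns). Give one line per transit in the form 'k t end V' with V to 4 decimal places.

0 0 source 0.2857
1 3 load 0.5714
2 6 source 0.7755
3 9 load 0.9796
4 12 source 1.1254
5 15 load 1.2711
6 18 source 1.3753

Γ_L=1.000000, Γ_S=0.714286; launch V₁=2·50/350=0.285714
k=0 src: V=0.2857
k=1 load: inc=0.285714, refl=0.285714·1.000000=0.2857; V=0.000000+0.285714+0.285714=0.5714
k=2 src: inc=0.285714, refl=0.285714·0.714286=0.2041; V=0.285714+0.285714+0.204082=0.7755
k=3 load: inc=0.204082, refl=0.204082·1.000000=0.2041; V=0.571429+0.204082+0.204082=0.9796
k=4 src: inc=0.204082, refl=0.204082·0.714286=0.1458; V=0.775510+0.204082+0.145773=1.1254
k=5 load: inc=0.145773, refl=0.145773·1.000000=0.1458; V=0.979592+0.145773+0.145773=1.2711
k=6 src: inc=0.145773, refl=0.145773·0.714286=0.1041; V=1.125364+0.145773+0.104123=1.3753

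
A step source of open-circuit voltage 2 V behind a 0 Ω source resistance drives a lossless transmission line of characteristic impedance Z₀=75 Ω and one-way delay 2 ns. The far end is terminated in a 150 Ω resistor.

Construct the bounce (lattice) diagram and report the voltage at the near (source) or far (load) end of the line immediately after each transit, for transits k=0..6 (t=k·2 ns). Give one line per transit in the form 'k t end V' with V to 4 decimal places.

Γ_L=0.333333, Γ_S=-1.000000; launch V₁=2·75/75=2.000000
k=0 src: V=2.0000
k=1 load: inc=2.000000, refl=2.000000·0.333333=0.6667; V=0.000000+2.000000+0.666667=2.6667
k=2 src: inc=0.666667, refl=0.666667·-1.000000=-0.6667; V=2.000000+0.666667+-0.666667=2.0000
k=3 load: inc=-0.666667, refl=-0.666667·0.333333=-0.2222; V=2.666667+-0.666667+-0.222222=1.7778
k=4 src: inc=-0.222222, refl=-0.222222·-1.000000=0.2222; V=2.000000+-0.222222+0.222222=2.0000
k=5 load: inc=0.222222, refl=0.222222·0.333333=0.0741; V=1.777778+0.222222+0.074074=2.0741
k=6 src: inc=0.074074, refl=0.074074·-1.000000=-0.0741; V=2.000000+0.074074+-0.074074=2.0000

0 0 source 2.0000
1 2 load 2.6667
2 4 source 2.0000
3 6 load 1.7778
4 8 source 2.0000
5 10 load 2.0741
6 12 source 2.0000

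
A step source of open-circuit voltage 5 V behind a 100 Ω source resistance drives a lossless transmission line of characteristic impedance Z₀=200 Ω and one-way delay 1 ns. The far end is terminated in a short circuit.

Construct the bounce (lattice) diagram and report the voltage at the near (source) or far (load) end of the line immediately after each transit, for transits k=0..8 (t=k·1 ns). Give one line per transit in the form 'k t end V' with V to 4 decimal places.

0 0 source 3.3333
1 1 load 0.0000
2 2 source 1.1111
3 3 load 0.0000
4 4 source 0.3704
5 5 load 0.0000
6 6 source 0.1235
7 7 load 0.0000
8 8 source 0.0412

Γ_L=-1.000000, Γ_S=-0.333333; launch V₁=5·200/300=3.333333
k=0 src: V=3.3333
k=1 load: inc=3.333333, refl=3.333333·-1.000000=-3.3333; V=0.000000+3.333333+-3.333333=0.0000
k=2 src: inc=-3.333333, refl=-3.333333·-0.333333=1.1111; V=3.333333+-3.333333+1.111111=1.1111
k=3 load: inc=1.111111, refl=1.111111·-1.000000=-1.1111; V=0.000000+1.111111+-1.111111=0.0000
k=4 src: inc=-1.111111, refl=-1.111111·-0.333333=0.3704; V=1.111111+-1.111111+0.370370=0.3704
k=5 load: inc=0.370370, refl=0.370370·-1.000000=-0.3704; V=0.000000+0.370370+-0.370370=0.0000
k=6 src: inc=-0.370370, refl=-0.370370·-0.333333=0.1235; V=0.370370+-0.370370+0.123457=0.1235
k=7 load: inc=0.123457, refl=0.123457·-1.000000=-0.1235; V=0.000000+0.123457+-0.123457=0.0000
k=8 src: inc=-0.123457, refl=-0.123457·-0.333333=0.0412; V=0.123457+-0.123457+0.041152=0.0412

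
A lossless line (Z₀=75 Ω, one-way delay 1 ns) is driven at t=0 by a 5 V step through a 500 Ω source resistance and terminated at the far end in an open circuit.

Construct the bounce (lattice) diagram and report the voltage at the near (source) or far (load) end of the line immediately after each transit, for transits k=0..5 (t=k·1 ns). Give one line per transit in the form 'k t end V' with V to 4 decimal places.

0 0 source 0.6522
1 1 load 1.3043
2 2 source 1.7864
3 3 load 2.2684
4 4 source 2.6247
5 5 load 2.9810

Γ_L=1.000000, Γ_S=0.739130; launch V₁=5·75/575=0.652174
k=0 src: V=0.6522
k=1 load: inc=0.652174, refl=0.652174·1.000000=0.6522; V=0.000000+0.652174+0.652174=1.3043
k=2 src: inc=0.652174, refl=0.652174·0.739130=0.4820; V=0.652174+0.652174+0.482042=1.7864
k=3 load: inc=0.482042, refl=0.482042·1.000000=0.4820; V=1.304348+0.482042+0.482042=2.2684
k=4 src: inc=0.482042, refl=0.482042·0.739130=0.3563; V=1.786389+0.482042+0.356292=2.6247
k=5 load: inc=0.356292, refl=0.356292·1.000000=0.3563; V=2.268431+0.356292+0.356292=2.9810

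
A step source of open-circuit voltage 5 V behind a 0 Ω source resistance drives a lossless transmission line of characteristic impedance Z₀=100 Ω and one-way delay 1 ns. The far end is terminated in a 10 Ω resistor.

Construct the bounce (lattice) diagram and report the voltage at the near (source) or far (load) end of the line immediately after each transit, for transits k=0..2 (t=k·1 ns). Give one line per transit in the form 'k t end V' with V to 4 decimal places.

Γ_L=-0.818182, Γ_S=-1.000000; launch V₁=5·100/100=5.000000
k=0 src: V=5.0000
k=1 load: inc=5.000000, refl=5.000000·-0.818182=-4.0909; V=0.000000+5.000000+-4.090909=0.9091
k=2 src: inc=-4.090909, refl=-4.090909·-1.000000=4.0909; V=5.000000+-4.090909+4.090909=5.0000

0 0 source 5.0000
1 1 load 0.9091
2 2 source 5.0000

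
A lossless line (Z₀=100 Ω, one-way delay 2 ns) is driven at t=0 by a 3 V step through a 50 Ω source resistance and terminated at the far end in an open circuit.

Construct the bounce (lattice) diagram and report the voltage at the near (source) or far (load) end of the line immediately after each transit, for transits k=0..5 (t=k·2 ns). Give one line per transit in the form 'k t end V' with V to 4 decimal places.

Γ_L=1.000000, Γ_S=-0.333333; launch V₁=3·100/150=2.000000
k=0 src: V=2.0000
k=1 load: inc=2.000000, refl=2.000000·1.000000=2.0000; V=0.000000+2.000000+2.000000=4.0000
k=2 src: inc=2.000000, refl=2.000000·-0.333333=-0.6667; V=2.000000+2.000000+-0.666667=3.3333
k=3 load: inc=-0.666667, refl=-0.666667·1.000000=-0.6667; V=4.000000+-0.666667+-0.666667=2.6667
k=4 src: inc=-0.666667, refl=-0.666667·-0.333333=0.2222; V=3.333333+-0.666667+0.222222=2.8889
k=5 load: inc=0.222222, refl=0.222222·1.000000=0.2222; V=2.666667+0.222222+0.222222=3.1111

0 0 source 2.0000
1 2 load 4.0000
2 4 source 3.3333
3 6 load 2.6667
4 8 source 2.8889
5 10 load 3.1111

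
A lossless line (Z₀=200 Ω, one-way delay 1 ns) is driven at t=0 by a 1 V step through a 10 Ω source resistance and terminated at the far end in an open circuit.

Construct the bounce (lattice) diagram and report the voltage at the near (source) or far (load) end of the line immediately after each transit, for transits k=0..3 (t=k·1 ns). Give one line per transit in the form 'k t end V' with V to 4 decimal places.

Γ_L=1.000000, Γ_S=-0.904762; launch V₁=1·200/210=0.952381
k=0 src: V=0.9524
k=1 load: inc=0.952381, refl=0.952381·1.000000=0.9524; V=0.000000+0.952381+0.952381=1.9048
k=2 src: inc=0.952381, refl=0.952381·-0.904762=-0.8617; V=0.952381+0.952381+-0.861678=1.0431
k=3 load: inc=-0.861678, refl=-0.861678·1.000000=-0.8617; V=1.904762+-0.861678+-0.861678=0.1814

0 0 source 0.9524
1 1 load 1.9048
2 2 source 1.0431
3 3 load 0.1814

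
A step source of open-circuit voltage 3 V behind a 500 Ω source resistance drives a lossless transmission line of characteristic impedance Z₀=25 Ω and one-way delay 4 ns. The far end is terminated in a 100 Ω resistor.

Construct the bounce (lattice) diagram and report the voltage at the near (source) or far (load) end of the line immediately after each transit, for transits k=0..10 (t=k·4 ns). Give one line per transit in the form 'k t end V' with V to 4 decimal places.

0 0 source 0.1429
1 4 load 0.2286
2 8 source 0.3061
3 12 load 0.3527
4 16 source 0.3948
5 20 load 0.4200
6 24 source 0.4429
7 28 load 0.4566
8 32 source 0.4690
9 36 load 0.4764
10 40 source 0.4832

Γ_L=0.600000, Γ_S=0.904762; launch V₁=3·25/525=0.142857
k=0 src: V=0.1429
k=1 load: inc=0.142857, refl=0.142857·0.600000=0.0857; V=0.000000+0.142857+0.085714=0.2286
k=2 src: inc=0.085714, refl=0.085714·0.904762=0.0776; V=0.142857+0.085714+0.077551=0.3061
k=3 load: inc=0.077551, refl=0.077551·0.600000=0.0465; V=0.228571+0.077551+0.046531=0.3527
k=4 src: inc=0.046531, refl=0.046531·0.904762=0.0421; V=0.306122+0.046531+0.042099=0.3948
k=5 load: inc=0.042099, refl=0.042099·0.600000=0.0253; V=0.352653+0.042099+0.025259=0.4200
k=6 src: inc=0.025259, refl=0.025259·0.904762=0.0229; V=0.394752+0.025259+0.022854=0.4429
k=7 load: inc=0.022854, refl=0.022854·0.600000=0.0137; V=0.420012+0.022854+0.013712=0.4566
k=8 src: inc=0.013712, refl=0.013712·0.904762=0.0124; V=0.442865+0.013712+0.012406=0.4690
k=9 load: inc=0.012406, refl=0.012406·0.600000=0.0074; V=0.456578+0.012406+0.007444=0.4764
k=10 src: inc=0.007444, refl=0.007444·0.904762=0.0067; V=0.468984+0.007444+0.006735=0.4832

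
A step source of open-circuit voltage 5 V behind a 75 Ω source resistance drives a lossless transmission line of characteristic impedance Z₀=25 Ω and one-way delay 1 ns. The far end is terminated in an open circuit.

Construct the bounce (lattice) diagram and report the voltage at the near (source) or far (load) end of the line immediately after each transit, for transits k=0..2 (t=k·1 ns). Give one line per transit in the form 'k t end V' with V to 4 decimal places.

Γ_L=1.000000, Γ_S=0.500000; launch V₁=5·25/100=1.250000
k=0 src: V=1.2500
k=1 load: inc=1.250000, refl=1.250000·1.000000=1.2500; V=0.000000+1.250000+1.250000=2.5000
k=2 src: inc=1.250000, refl=1.250000·0.500000=0.6250; V=1.250000+1.250000+0.625000=3.1250

0 0 source 1.2500
1 1 load 2.5000
2 2 source 3.1250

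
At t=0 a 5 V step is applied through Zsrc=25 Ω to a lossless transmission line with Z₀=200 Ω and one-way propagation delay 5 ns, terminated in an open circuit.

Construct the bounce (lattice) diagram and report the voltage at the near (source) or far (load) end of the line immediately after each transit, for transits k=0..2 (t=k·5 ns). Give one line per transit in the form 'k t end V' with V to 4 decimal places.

Γ_L=1.000000, Γ_S=-0.777778; launch V₁=5·200/225=4.444444
k=0 src: V=4.4444
k=1 load: inc=4.444444, refl=4.444444·1.000000=4.4444; V=0.000000+4.444444+4.444444=8.8889
k=2 src: inc=4.444444, refl=4.444444·-0.777778=-3.4568; V=4.444444+4.444444+-3.456790=5.4321

0 0 source 4.4444
1 5 load 8.8889
2 10 source 5.4321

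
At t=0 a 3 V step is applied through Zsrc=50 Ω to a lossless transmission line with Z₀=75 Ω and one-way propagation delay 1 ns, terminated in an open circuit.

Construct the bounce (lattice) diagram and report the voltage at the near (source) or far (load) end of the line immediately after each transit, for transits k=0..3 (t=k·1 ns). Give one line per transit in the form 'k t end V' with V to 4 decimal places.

0 0 source 1.8000
1 1 load 3.6000
2 2 source 3.2400
3 3 load 2.8800

Γ_L=1.000000, Γ_S=-0.200000; launch V₁=3·75/125=1.800000
k=0 src: V=1.8000
k=1 load: inc=1.800000, refl=1.800000·1.000000=1.8000; V=0.000000+1.800000+1.800000=3.6000
k=2 src: inc=1.800000, refl=1.800000·-0.200000=-0.3600; V=1.800000+1.800000+-0.360000=3.2400
k=3 load: inc=-0.360000, refl=-0.360000·1.000000=-0.3600; V=3.600000+-0.360000+-0.360000=2.8800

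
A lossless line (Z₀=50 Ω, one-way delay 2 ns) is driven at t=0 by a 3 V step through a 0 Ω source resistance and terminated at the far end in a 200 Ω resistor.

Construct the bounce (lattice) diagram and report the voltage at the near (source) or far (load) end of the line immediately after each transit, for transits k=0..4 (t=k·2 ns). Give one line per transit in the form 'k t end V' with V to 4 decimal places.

Γ_L=0.600000, Γ_S=-1.000000; launch V₁=3·50/50=3.000000
k=0 src: V=3.0000
k=1 load: inc=3.000000, refl=3.000000·0.600000=1.8000; V=0.000000+3.000000+1.800000=4.8000
k=2 src: inc=1.800000, refl=1.800000·-1.000000=-1.8000; V=3.000000+1.800000+-1.800000=3.0000
k=3 load: inc=-1.800000, refl=-1.800000·0.600000=-1.0800; V=4.800000+-1.800000+-1.080000=1.9200
k=4 src: inc=-1.080000, refl=-1.080000·-1.000000=1.0800; V=3.000000+-1.080000+1.080000=3.0000

0 0 source 3.0000
1 2 load 4.8000
2 4 source 3.0000
3 6 load 1.9200
4 8 source 3.0000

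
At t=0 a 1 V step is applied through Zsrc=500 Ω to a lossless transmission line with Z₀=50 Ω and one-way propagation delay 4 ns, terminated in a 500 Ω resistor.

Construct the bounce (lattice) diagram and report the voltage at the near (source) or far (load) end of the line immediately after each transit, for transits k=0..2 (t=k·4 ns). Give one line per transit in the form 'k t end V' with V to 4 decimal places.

0 0 source 0.0909
1 4 load 0.1653
2 8 source 0.2261

Γ_L=0.818182, Γ_S=0.818182; launch V₁=1·50/550=0.090909
k=0 src: V=0.0909
k=1 load: inc=0.090909, refl=0.090909·0.818182=0.0744; V=0.000000+0.090909+0.074380=0.1653
k=2 src: inc=0.074380, refl=0.074380·0.818182=0.0609; V=0.090909+0.074380+0.060856=0.2261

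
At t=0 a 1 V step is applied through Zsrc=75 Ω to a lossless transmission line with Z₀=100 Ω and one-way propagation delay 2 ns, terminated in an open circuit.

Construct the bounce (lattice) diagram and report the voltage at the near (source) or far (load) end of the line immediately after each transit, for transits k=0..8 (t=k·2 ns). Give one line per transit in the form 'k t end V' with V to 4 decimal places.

Γ_L=1.000000, Γ_S=-0.142857; launch V₁=1·100/175=0.571429
k=0 src: V=0.5714
k=1 load: inc=0.571429, refl=0.571429·1.000000=0.5714; V=0.000000+0.571429+0.571429=1.1429
k=2 src: inc=0.571429, refl=0.571429·-0.142857=-0.0816; V=0.571429+0.571429+-0.081633=1.0612
k=3 load: inc=-0.081633, refl=-0.081633·1.000000=-0.0816; V=1.142857+-0.081633+-0.081633=0.9796
k=4 src: inc=-0.081633, refl=-0.081633·-0.142857=0.0117; V=1.061224+-0.081633+0.011662=0.9913
k=5 load: inc=0.011662, refl=0.011662·1.000000=0.0117; V=0.979592+0.011662+0.011662=1.0029
k=6 src: inc=0.011662, refl=0.011662·-0.142857=-0.0017; V=0.991254+0.011662+-0.001666=1.0012
k=7 load: inc=-0.001666, refl=-0.001666·1.000000=-0.0017; V=1.002915+-0.001666+-0.001666=0.9996
k=8 src: inc=-0.001666, refl=-0.001666·-0.142857=0.0002; V=1.001249+-0.001666+0.000238=0.9998

0 0 source 0.5714
1 2 load 1.1429
2 4 source 1.0612
3 6 load 0.9796
4 8 source 0.9913
5 10 load 1.0029
6 12 source 1.0012
7 14 load 0.9996
8 16 source 0.9998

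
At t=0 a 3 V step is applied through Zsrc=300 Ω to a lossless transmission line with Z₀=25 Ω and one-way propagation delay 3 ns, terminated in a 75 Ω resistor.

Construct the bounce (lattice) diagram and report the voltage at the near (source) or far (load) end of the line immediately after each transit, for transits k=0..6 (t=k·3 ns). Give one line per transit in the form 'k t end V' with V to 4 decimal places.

Γ_L=0.500000, Γ_S=0.846154; launch V₁=3·25/325=0.230769
k=0 src: V=0.2308
k=1 load: inc=0.230769, refl=0.230769·0.500000=0.1154; V=0.000000+0.230769+0.115385=0.3462
k=2 src: inc=0.115385, refl=0.115385·0.846154=0.0976; V=0.230769+0.115385+0.097633=0.4438
k=3 load: inc=0.097633, refl=0.097633·0.500000=0.0488; V=0.346154+0.097633+0.048817=0.4926
k=4 src: inc=0.048817, refl=0.048817·0.846154=0.0413; V=0.443787+0.048817+0.041306=0.5339
k=5 load: inc=0.041306, refl=0.041306·0.500000=0.0207; V=0.492604+0.041306+0.020653=0.5546
k=6 src: inc=0.020653, refl=0.020653·0.846154=0.0175; V=0.533910+0.020653+0.017476=0.5720

0 0 source 0.2308
1 3 load 0.3462
2 6 source 0.4438
3 9 load 0.4926
4 12 source 0.5339
5 15 load 0.5546
6 18 source 0.5720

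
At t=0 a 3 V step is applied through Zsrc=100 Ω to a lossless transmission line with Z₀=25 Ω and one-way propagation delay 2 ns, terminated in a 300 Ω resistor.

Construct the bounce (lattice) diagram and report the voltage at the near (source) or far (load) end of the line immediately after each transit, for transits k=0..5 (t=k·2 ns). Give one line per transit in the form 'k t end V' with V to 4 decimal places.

Γ_L=0.846154, Γ_S=0.600000; launch V₁=3·25/125=0.600000
k=0 src: V=0.6000
k=1 load: inc=0.600000, refl=0.600000·0.846154=0.5077; V=0.000000+0.600000+0.507692=1.1077
k=2 src: inc=0.507692, refl=0.507692·0.600000=0.3046; V=0.600000+0.507692+0.304615=1.4123
k=3 load: inc=0.304615, refl=0.304615·0.846154=0.2578; V=1.107692+0.304615+0.257751=1.6701
k=4 src: inc=0.257751, refl=0.257751·0.600000=0.1547; V=1.412308+0.257751+0.154651=1.8247
k=5 load: inc=0.154651, refl=0.154651·0.846154=0.1309; V=1.670059+0.154651+0.130858=1.9556

0 0 source 0.6000
1 2 load 1.1077
2 4 source 1.4123
3 6 load 1.6701
4 8 source 1.8247
5 10 load 1.9556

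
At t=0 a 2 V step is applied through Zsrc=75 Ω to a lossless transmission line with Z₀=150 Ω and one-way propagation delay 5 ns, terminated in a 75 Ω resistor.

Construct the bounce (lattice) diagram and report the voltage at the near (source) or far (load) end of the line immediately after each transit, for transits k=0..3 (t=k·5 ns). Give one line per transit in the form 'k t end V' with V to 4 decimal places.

0 0 source 1.3333
1 5 load 0.8889
2 10 source 1.0370
3 15 load 0.9877

Γ_L=-0.333333, Γ_S=-0.333333; launch V₁=2·150/225=1.333333
k=0 src: V=1.3333
k=1 load: inc=1.333333, refl=1.333333·-0.333333=-0.4444; V=0.000000+1.333333+-0.444444=0.8889
k=2 src: inc=-0.444444, refl=-0.444444·-0.333333=0.1481; V=1.333333+-0.444444+0.148148=1.0370
k=3 load: inc=0.148148, refl=0.148148·-0.333333=-0.0494; V=0.888889+0.148148+-0.049383=0.9877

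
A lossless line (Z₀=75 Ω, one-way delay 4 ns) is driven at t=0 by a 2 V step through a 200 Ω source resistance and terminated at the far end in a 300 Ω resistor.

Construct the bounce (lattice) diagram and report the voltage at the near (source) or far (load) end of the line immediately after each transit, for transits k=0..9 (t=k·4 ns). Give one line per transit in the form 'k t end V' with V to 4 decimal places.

0 0 source 0.5455
1 4 load 0.8727
2 8 source 1.0215
3 12 load 1.1107
4 16 source 1.1513
5 20 load 1.1757
6 24 source 1.1867
7 28 load 1.1934
8 32 source 1.1964
9 36 load 1.1982

Γ_L=0.600000, Γ_S=0.454545; launch V₁=2·75/275=0.545455
k=0 src: V=0.5455
k=1 load: inc=0.545455, refl=0.545455·0.600000=0.3273; V=0.000000+0.545455+0.327273=0.8727
k=2 src: inc=0.327273, refl=0.327273·0.454545=0.1488; V=0.545455+0.327273+0.148760=1.0215
k=3 load: inc=0.148760, refl=0.148760·0.600000=0.0893; V=0.872727+0.148760+0.089256=1.1107
k=4 src: inc=0.089256, refl=0.089256·0.454545=0.0406; V=1.021488+0.089256+0.040571=1.1513
k=5 load: inc=0.040571, refl=0.040571·0.600000=0.0243; V=1.110744+0.040571+0.024343=1.1757
k=6 src: inc=0.024343, refl=0.024343·0.454545=0.0111; V=1.151315+0.024343+0.011065=1.1867
k=7 load: inc=0.011065, refl=0.011065·0.600000=0.0066; V=1.175657+0.011065+0.006639=1.1934
k=8 src: inc=0.006639, refl=0.006639·0.454545=0.0030; V=1.186722+0.006639+0.003018=1.1964
k=9 load: inc=0.003018, refl=0.003018·0.600000=0.0018; V=1.193361+0.003018+0.001811=1.1982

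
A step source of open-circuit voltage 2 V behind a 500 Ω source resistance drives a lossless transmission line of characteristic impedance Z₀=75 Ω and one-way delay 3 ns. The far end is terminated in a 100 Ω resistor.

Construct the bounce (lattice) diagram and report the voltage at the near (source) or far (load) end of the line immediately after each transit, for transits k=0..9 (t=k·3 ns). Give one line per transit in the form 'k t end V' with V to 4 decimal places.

Γ_L=0.142857, Γ_S=0.739130; launch V₁=2·75/575=0.260870
k=0 src: V=0.2609
k=1 load: inc=0.260870, refl=0.260870·0.142857=0.0373; V=0.000000+0.260870+0.037267=0.2981
k=2 src: inc=0.037267, refl=0.037267·0.739130=0.0275; V=0.260870+0.037267+0.027545=0.3257
k=3 load: inc=0.027545, refl=0.027545·0.142857=0.0039; V=0.298137+0.027545+0.003935=0.3296
k=4 src: inc=0.003935, refl=0.003935·0.739130=0.0029; V=0.325682+0.003935+0.002909=0.3325
k=5 load: inc=0.002909, refl=0.002909·0.142857=0.0004; V=0.329617+0.002909+0.000416=0.3329
k=6 src: inc=0.000416, refl=0.000416·0.739130=0.0003; V=0.332525+0.000416+0.000307=0.3332
k=7 load: inc=0.000307, refl=0.000307·0.142857=0.0000; V=0.332941+0.000307+0.000044=0.3333
k=8 src: inc=0.000044, refl=0.000044·0.739130=0.0000; V=0.333248+0.000044+0.000032=0.3333
k=9 load: inc=0.000032, refl=0.000032·0.142857=0.0000; V=0.333292+0.000032+0.000005=0.3333

0 0 source 0.2609
1 3 load 0.2981
2 6 source 0.3257
3 9 load 0.3296
4 12 source 0.3325
5 15 load 0.3329
6 18 source 0.3332
7 21 load 0.3333
8 24 source 0.3333
9 27 load 0.3333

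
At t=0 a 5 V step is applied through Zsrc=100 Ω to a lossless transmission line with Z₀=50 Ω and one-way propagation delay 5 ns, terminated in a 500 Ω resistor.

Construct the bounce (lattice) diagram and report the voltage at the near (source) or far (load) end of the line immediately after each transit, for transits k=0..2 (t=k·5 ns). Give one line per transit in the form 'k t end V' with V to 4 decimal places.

Γ_L=0.818182, Γ_S=0.333333; launch V₁=5·50/150=1.666667
k=0 src: V=1.6667
k=1 load: inc=1.666667, refl=1.666667·0.818182=1.3636; V=0.000000+1.666667+1.363636=3.0303
k=2 src: inc=1.363636, refl=1.363636·0.333333=0.4545; V=1.666667+1.363636+0.454545=3.4848

0 0 source 1.6667
1 5 load 3.0303
2 10 source 3.4848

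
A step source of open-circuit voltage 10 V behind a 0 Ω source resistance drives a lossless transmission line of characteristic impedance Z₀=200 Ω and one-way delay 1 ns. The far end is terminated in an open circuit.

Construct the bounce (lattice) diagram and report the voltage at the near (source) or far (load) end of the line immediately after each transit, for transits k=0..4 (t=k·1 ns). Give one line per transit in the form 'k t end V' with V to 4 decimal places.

0 0 source 10.0000
1 1 load 20.0000
2 2 source 10.0000
3 3 load 0.0000
4 4 source 10.0000

Γ_L=1.000000, Γ_S=-1.000000; launch V₁=10·200/200=10.000000
k=0 src: V=10.0000
k=1 load: inc=10.000000, refl=10.000000·1.000000=10.0000; V=0.000000+10.000000+10.000000=20.0000
k=2 src: inc=10.000000, refl=10.000000·-1.000000=-10.0000; V=10.000000+10.000000+-10.000000=10.0000
k=3 load: inc=-10.000000, refl=-10.000000·1.000000=-10.0000; V=20.000000+-10.000000+-10.000000=0.0000
k=4 src: inc=-10.000000, refl=-10.000000·-1.000000=10.0000; V=10.000000+-10.000000+10.000000=10.0000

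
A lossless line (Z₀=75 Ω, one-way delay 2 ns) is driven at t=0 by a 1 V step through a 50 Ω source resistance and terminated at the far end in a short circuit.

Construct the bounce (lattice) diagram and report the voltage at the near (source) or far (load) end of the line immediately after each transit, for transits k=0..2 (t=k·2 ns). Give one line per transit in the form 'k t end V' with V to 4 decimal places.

Γ_L=-1.000000, Γ_S=-0.200000; launch V₁=1·75/125=0.600000
k=0 src: V=0.6000
k=1 load: inc=0.600000, refl=0.600000·-1.000000=-0.6000; V=0.000000+0.600000+-0.600000=0.0000
k=2 src: inc=-0.600000, refl=-0.600000·-0.200000=0.1200; V=0.600000+-0.600000+0.120000=0.1200

0 0 source 0.6000
1 2 load 0.0000
2 4 source 0.1200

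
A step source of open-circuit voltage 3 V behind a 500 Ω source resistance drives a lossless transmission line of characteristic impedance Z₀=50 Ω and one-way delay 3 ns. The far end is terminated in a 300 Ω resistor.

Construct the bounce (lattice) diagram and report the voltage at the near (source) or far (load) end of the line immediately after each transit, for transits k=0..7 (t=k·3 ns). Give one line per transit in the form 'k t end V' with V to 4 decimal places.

Γ_L=0.714286, Γ_S=0.818182; launch V₁=3·50/550=0.272727
k=0 src: V=0.2727
k=1 load: inc=0.272727, refl=0.272727·0.714286=0.1948; V=0.000000+0.272727+0.194805=0.4675
k=2 src: inc=0.194805, refl=0.194805·0.818182=0.1594; V=0.272727+0.194805+0.159386=0.6269
k=3 load: inc=0.159386, refl=0.159386·0.714286=0.1138; V=0.467532+0.159386+0.113847=0.7408
k=4 src: inc=0.113847, refl=0.113847·0.818182=0.0931; V=0.626919+0.113847+0.093148=0.8339
k=5 load: inc=0.093148, refl=0.093148·0.714286=0.0665; V=0.740766+0.093148+0.066534=0.9004
k=6 src: inc=0.066534, refl=0.066534·0.818182=0.0544; V=0.833913+0.066534+0.054437=0.9549
k=7 load: inc=0.054437, refl=0.054437·0.714286=0.0389; V=0.900448+0.054437+0.038884=0.9938

0 0 source 0.2727
1 3 load 0.4675
2 6 source 0.6269
3 9 load 0.7408
4 12 source 0.8339
5 15 load 0.9004
6 18 source 0.9549
7 21 load 0.9938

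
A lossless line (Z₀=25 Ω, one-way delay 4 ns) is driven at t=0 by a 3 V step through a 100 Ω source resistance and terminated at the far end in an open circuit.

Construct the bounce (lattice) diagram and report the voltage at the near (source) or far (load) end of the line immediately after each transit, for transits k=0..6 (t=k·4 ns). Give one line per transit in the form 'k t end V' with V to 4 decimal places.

Γ_L=1.000000, Γ_S=0.600000; launch V₁=3·25/125=0.600000
k=0 src: V=0.6000
k=1 load: inc=0.600000, refl=0.600000·1.000000=0.6000; V=0.000000+0.600000+0.600000=1.2000
k=2 src: inc=0.600000, refl=0.600000·0.600000=0.3600; V=0.600000+0.600000+0.360000=1.5600
k=3 load: inc=0.360000, refl=0.360000·1.000000=0.3600; V=1.200000+0.360000+0.360000=1.9200
k=4 src: inc=0.360000, refl=0.360000·0.600000=0.2160; V=1.560000+0.360000+0.216000=2.1360
k=5 load: inc=0.216000, refl=0.216000·1.000000=0.2160; V=1.920000+0.216000+0.216000=2.3520
k=6 src: inc=0.216000, refl=0.216000·0.600000=0.1296; V=2.136000+0.216000+0.129600=2.4816

0 0 source 0.6000
1 4 load 1.2000
2 8 source 1.5600
3 12 load 1.9200
4 16 source 2.1360
5 20 load 2.3520
6 24 source 2.4816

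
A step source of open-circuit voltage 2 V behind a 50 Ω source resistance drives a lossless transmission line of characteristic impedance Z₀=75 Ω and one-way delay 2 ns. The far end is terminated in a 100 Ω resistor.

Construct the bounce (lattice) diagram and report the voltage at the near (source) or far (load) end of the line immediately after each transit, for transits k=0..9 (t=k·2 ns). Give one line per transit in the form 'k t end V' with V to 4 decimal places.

Γ_L=0.142857, Γ_S=-0.200000; launch V₁=2·75/125=1.200000
k=0 src: V=1.2000
k=1 load: inc=1.200000, refl=1.200000·0.142857=0.1714; V=0.000000+1.200000+0.171429=1.3714
k=2 src: inc=0.171429, refl=0.171429·-0.200000=-0.0343; V=1.200000+0.171429+-0.034286=1.3371
k=3 load: inc=-0.034286, refl=-0.034286·0.142857=-0.0049; V=1.371429+-0.034286+-0.004898=1.3322
k=4 src: inc=-0.004898, refl=-0.004898·-0.200000=0.0010; V=1.337143+-0.004898+0.000980=1.3332
k=5 load: inc=0.000980, refl=0.000980·0.142857=0.0001; V=1.332245+0.000980+0.000140=1.3334
k=6 src: inc=0.000140, refl=0.000140·-0.200000=-0.0000; V=1.333224+0.000140+-0.000028=1.3333
k=7 load: inc=-0.000028, refl=-0.000028·0.142857=-0.0000; V=1.333364+-0.000028+-0.000004=1.3333
k=8 src: inc=-0.000004, refl=-0.000004·-0.200000=0.0000; V=1.333336+-0.000004+0.000001=1.3333
k=9 load: inc=0.000001, refl=0.000001·0.142857=0.0000; V=1.333332+0.000001+0.000000=1.3333

0 0 source 1.2000
1 2 load 1.3714
2 4 source 1.3371
3 6 load 1.3322
4 8 source 1.3332
5 10 load 1.3334
6 12 source 1.3333
7 14 load 1.3333
8 16 source 1.3333
9 18 load 1.3333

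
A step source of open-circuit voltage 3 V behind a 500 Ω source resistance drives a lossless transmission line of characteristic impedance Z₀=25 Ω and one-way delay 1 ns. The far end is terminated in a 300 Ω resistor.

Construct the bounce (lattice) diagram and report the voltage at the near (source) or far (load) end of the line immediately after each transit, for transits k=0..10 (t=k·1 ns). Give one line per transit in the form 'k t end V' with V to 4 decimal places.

Γ_L=0.846154, Γ_S=0.904762; launch V₁=3·25/525=0.142857
k=0 src: V=0.1429
k=1 load: inc=0.142857, refl=0.142857·0.846154=0.1209; V=0.000000+0.142857+0.120879=0.2637
k=2 src: inc=0.120879, refl=0.120879·0.904762=0.1094; V=0.142857+0.120879+0.109367=0.3731
k=3 load: inc=0.109367, refl=0.109367·0.846154=0.0925; V=0.263736+0.109367+0.092541=0.4656
k=4 src: inc=0.092541, refl=0.092541·0.904762=0.0837; V=0.373103+0.092541+0.083728=0.5494
k=5 load: inc=0.083728, refl=0.083728·0.846154=0.0708; V=0.465644+0.083728+0.070847=0.6202
k=6 src: inc=0.070847, refl=0.070847·0.904762=0.0641; V=0.549372+0.070847+0.064099=0.6843
k=7 load: inc=0.064099, refl=0.064099·0.846154=0.0542; V=0.620218+0.064099+0.054238=0.7386
k=8 src: inc=0.054238, refl=0.054238·0.904762=0.0491; V=0.684318+0.054238+0.049072=0.7876
k=9 load: inc=0.049072, refl=0.049072·0.846154=0.0415; V=0.738556+0.049072+0.041523=0.8292
k=10 src: inc=0.041523, refl=0.041523·0.904762=0.0376; V=0.787628+0.041523+0.037568=0.8667

0 0 source 0.1429
1 1 load 0.2637
2 2 source 0.3731
3 3 load 0.4656
4 4 source 0.5494
5 5 load 0.6202
6 6 source 0.6843
7 7 load 0.7386
8 8 source 0.7876
9 9 load 0.8292
10 10 source 0.8667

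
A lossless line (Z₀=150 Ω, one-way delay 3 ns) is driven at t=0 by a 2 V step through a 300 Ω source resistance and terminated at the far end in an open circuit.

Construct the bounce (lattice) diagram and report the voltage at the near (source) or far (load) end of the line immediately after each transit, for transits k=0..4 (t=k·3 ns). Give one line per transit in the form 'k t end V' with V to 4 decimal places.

Γ_L=1.000000, Γ_S=0.333333; launch V₁=2·150/450=0.666667
k=0 src: V=0.6667
k=1 load: inc=0.666667, refl=0.666667·1.000000=0.6667; V=0.000000+0.666667+0.666667=1.3333
k=2 src: inc=0.666667, refl=0.666667·0.333333=0.2222; V=0.666667+0.666667+0.222222=1.5556
k=3 load: inc=0.222222, refl=0.222222·1.000000=0.2222; V=1.333333+0.222222+0.222222=1.7778
k=4 src: inc=0.222222, refl=0.222222·0.333333=0.0741; V=1.555556+0.222222+0.074074=1.8519

0 0 source 0.6667
1 3 load 1.3333
2 6 source 1.5556
3 9 load 1.7778
4 12 source 1.8519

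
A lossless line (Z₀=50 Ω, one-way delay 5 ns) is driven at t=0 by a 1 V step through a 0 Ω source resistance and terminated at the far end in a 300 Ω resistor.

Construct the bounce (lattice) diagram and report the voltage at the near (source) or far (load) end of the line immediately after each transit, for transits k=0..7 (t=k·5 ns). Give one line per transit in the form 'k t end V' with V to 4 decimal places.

Γ_L=0.714286, Γ_S=-1.000000; launch V₁=1·50/50=1.000000
k=0 src: V=1.0000
k=1 load: inc=1.000000, refl=1.000000·0.714286=0.7143; V=0.000000+1.000000+0.714286=1.7143
k=2 src: inc=0.714286, refl=0.714286·-1.000000=-0.7143; V=1.000000+0.714286+-0.714286=1.0000
k=3 load: inc=-0.714286, refl=-0.714286·0.714286=-0.5102; V=1.714286+-0.714286+-0.510204=0.4898
k=4 src: inc=-0.510204, refl=-0.510204·-1.000000=0.5102; V=1.000000+-0.510204+0.510204=1.0000
k=5 load: inc=0.510204, refl=0.510204·0.714286=0.3644; V=0.489796+0.510204+0.364431=1.3644
k=6 src: inc=0.364431, refl=0.364431·-1.000000=-0.3644; V=1.000000+0.364431+-0.364431=1.0000
k=7 load: inc=-0.364431, refl=-0.364431·0.714286=-0.2603; V=1.364431+-0.364431+-0.260308=0.7397

0 0 source 1.0000
1 5 load 1.7143
2 10 source 1.0000
3 15 load 0.4898
4 20 source 1.0000
5 25 load 1.3644
6 30 source 1.0000
7 35 load 0.7397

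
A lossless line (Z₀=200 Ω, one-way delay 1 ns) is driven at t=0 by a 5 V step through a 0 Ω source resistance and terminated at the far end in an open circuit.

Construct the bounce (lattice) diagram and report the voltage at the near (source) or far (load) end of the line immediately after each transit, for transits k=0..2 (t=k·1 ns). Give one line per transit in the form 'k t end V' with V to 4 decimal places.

Γ_L=1.000000, Γ_S=-1.000000; launch V₁=5·200/200=5.000000
k=0 src: V=5.0000
k=1 load: inc=5.000000, refl=5.000000·1.000000=5.0000; V=0.000000+5.000000+5.000000=10.0000
k=2 src: inc=5.000000, refl=5.000000·-1.000000=-5.0000; V=5.000000+5.000000+-5.000000=5.0000

0 0 source 5.0000
1 1 load 10.0000
2 2 source 5.0000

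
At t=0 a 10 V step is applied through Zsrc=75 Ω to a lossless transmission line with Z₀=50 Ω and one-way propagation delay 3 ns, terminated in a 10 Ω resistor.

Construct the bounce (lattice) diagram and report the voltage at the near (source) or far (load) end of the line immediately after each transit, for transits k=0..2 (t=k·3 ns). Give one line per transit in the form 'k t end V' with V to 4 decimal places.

0 0 source 4.0000
1 3 load 1.3333
2 6 source 0.8000

Γ_L=-0.666667, Γ_S=0.200000; launch V₁=10·50/125=4.000000
k=0 src: V=4.0000
k=1 load: inc=4.000000, refl=4.000000·-0.666667=-2.6667; V=0.000000+4.000000+-2.666667=1.3333
k=2 src: inc=-2.666667, refl=-2.666667·0.200000=-0.5333; V=4.000000+-2.666667+-0.533333=0.8000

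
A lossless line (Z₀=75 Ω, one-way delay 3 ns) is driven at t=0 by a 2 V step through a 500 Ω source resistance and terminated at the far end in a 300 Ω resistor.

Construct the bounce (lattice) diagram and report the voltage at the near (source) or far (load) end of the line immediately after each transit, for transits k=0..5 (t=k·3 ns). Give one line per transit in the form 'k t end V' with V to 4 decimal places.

Γ_L=0.600000, Γ_S=0.739130; launch V₁=2·75/575=0.260870
k=0 src: V=0.2609
k=1 load: inc=0.260870, refl=0.260870·0.600000=0.1565; V=0.000000+0.260870+0.156522=0.4174
k=2 src: inc=0.156522, refl=0.156522·0.739130=0.1157; V=0.260870+0.156522+0.115690=0.5331
k=3 load: inc=0.115690, refl=0.115690·0.600000=0.0694; V=0.417391+0.115690+0.069414=0.6025
k=4 src: inc=0.069414, refl=0.069414·0.739130=0.0513; V=0.533081+0.069414+0.051306=0.6538
k=5 load: inc=0.051306, refl=0.051306·0.600000=0.0308; V=0.602495+0.051306+0.030784=0.6846

0 0 source 0.2609
1 3 load 0.4174
2 6 source 0.5331
3 9 load 0.6025
4 12 source 0.6538
5 15 load 0.6846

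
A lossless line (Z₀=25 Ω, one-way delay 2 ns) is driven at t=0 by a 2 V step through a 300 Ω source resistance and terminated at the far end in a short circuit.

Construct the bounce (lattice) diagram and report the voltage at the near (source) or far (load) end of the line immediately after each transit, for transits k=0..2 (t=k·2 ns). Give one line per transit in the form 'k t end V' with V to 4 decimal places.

Γ_L=-1.000000, Γ_S=0.846154; launch V₁=2·25/325=0.153846
k=0 src: V=0.1538
k=1 load: inc=0.153846, refl=0.153846·-1.000000=-0.1538; V=0.000000+0.153846+-0.153846=0.0000
k=2 src: inc=-0.153846, refl=-0.153846·0.846154=-0.1302; V=0.153846+-0.153846+-0.130178=-0.1302

0 0 source 0.1538
1 2 load 0.0000
2 4 source -0.1302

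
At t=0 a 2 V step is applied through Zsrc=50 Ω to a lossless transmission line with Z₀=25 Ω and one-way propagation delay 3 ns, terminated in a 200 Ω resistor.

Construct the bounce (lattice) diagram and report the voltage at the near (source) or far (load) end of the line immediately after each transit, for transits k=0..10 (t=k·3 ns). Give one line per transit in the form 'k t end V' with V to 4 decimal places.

Γ_L=0.777778, Γ_S=0.333333; launch V₁=2·25/75=0.666667
k=0 src: V=0.6667
k=1 load: inc=0.666667, refl=0.666667·0.777778=0.5185; V=0.000000+0.666667+0.518519=1.1852
k=2 src: inc=0.518519, refl=0.518519·0.333333=0.1728; V=0.666667+0.518519+0.172840=1.3580
k=3 load: inc=0.172840, refl=0.172840·0.777778=0.1344; V=1.185185+0.172840+0.134431=1.4925
k=4 src: inc=0.134431, refl=0.134431·0.333333=0.0448; V=1.358025+0.134431+0.044810=1.5373
k=5 load: inc=0.044810, refl=0.044810·0.777778=0.0349; V=1.492455+0.044810+0.034852=1.5721
k=6 src: inc=0.034852, refl=0.034852·0.333333=0.0116; V=1.537266+0.034852+0.011617=1.5837
k=7 load: inc=0.011617, refl=0.011617·0.777778=0.0090; V=1.572118+0.011617+0.009036=1.5928
k=8 src: inc=0.009036, refl=0.009036·0.333333=0.0030; V=1.583736+0.009036+0.003012=1.5958
k=9 load: inc=0.003012, refl=0.003012·0.777778=0.0023; V=1.592771+0.003012+0.002343=1.5981
k=10 src: inc=0.002343, refl=0.002343·0.333333=0.0008; V=1.595783+0.002343+0.000781=1.5989

0 0 source 0.6667
1 3 load 1.1852
2 6 source 1.3580
3 9 load 1.4925
4 12 source 1.5373
5 15 load 1.5721
6 18 source 1.5837
7 21 load 1.5928
8 24 source 1.5958
9 27 load 1.5981
10 30 source 1.5989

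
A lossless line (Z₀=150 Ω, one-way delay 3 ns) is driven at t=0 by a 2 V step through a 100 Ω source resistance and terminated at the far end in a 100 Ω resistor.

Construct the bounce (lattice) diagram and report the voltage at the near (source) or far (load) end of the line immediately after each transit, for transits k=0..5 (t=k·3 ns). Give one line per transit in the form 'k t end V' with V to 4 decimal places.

Γ_L=-0.200000, Γ_S=-0.200000; launch V₁=2·150/250=1.200000
k=0 src: V=1.2000
k=1 load: inc=1.200000, refl=1.200000·-0.200000=-0.2400; V=0.000000+1.200000+-0.240000=0.9600
k=2 src: inc=-0.240000, refl=-0.240000·-0.200000=0.0480; V=1.200000+-0.240000+0.048000=1.0080
k=3 load: inc=0.048000, refl=0.048000·-0.200000=-0.0096; V=0.960000+0.048000+-0.009600=0.9984
k=4 src: inc=-0.009600, refl=-0.009600·-0.200000=0.0019; V=1.008000+-0.009600+0.001920=1.0003
k=5 load: inc=0.001920, refl=0.001920·-0.200000=-0.0004; V=0.998400+0.001920+-0.000384=0.9999

0 0 source 1.2000
1 3 load 0.9600
2 6 source 1.0080
3 9 load 0.9984
4 12 source 1.0003
5 15 load 0.9999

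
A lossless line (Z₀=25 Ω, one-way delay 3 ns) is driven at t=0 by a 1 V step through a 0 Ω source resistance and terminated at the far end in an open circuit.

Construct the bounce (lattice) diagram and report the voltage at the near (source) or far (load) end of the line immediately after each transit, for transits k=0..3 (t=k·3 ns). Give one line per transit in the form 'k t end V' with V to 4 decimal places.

Γ_L=1.000000, Γ_S=-1.000000; launch V₁=1·25/25=1.000000
k=0 src: V=1.0000
k=1 load: inc=1.000000, refl=1.000000·1.000000=1.0000; V=0.000000+1.000000+1.000000=2.0000
k=2 src: inc=1.000000, refl=1.000000·-1.000000=-1.0000; V=1.000000+1.000000+-1.000000=1.0000
k=3 load: inc=-1.000000, refl=-1.000000·1.000000=-1.0000; V=2.000000+-1.000000+-1.000000=0.0000

0 0 source 1.0000
1 3 load 2.0000
2 6 source 1.0000
3 9 load 0.0000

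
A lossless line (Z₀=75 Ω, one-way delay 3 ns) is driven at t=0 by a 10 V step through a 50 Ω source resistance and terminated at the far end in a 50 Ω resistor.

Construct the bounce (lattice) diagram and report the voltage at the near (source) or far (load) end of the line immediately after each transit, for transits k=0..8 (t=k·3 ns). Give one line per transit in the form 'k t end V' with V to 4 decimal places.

0 0 source 6.0000
1 3 load 4.8000
2 6 source 5.0400
3 9 load 4.9920
4 12 source 5.0016
5 15 load 4.9997
6 18 source 5.0001
7 21 load 5.0000
8 24 source 5.0000

Γ_L=-0.200000, Γ_S=-0.200000; launch V₁=10·75/125=6.000000
k=0 src: V=6.0000
k=1 load: inc=6.000000, refl=6.000000·-0.200000=-1.2000; V=0.000000+6.000000+-1.200000=4.8000
k=2 src: inc=-1.200000, refl=-1.200000·-0.200000=0.2400; V=6.000000+-1.200000+0.240000=5.0400
k=3 load: inc=0.240000, refl=0.240000·-0.200000=-0.0480; V=4.800000+0.240000+-0.048000=4.9920
k=4 src: inc=-0.048000, refl=-0.048000·-0.200000=0.0096; V=5.040000+-0.048000+0.009600=5.0016
k=5 load: inc=0.009600, refl=0.009600·-0.200000=-0.0019; V=4.992000+0.009600+-0.001920=4.9997
k=6 src: inc=-0.001920, refl=-0.001920·-0.200000=0.0004; V=5.001600+-0.001920+0.000384=5.0001
k=7 load: inc=0.000384, refl=0.000384·-0.200000=-0.0001; V=4.999680+0.000384+-0.000077=5.0000
k=8 src: inc=-0.000077, refl=-0.000077·-0.200000=0.0000; V=5.000064+-0.000077+0.000015=5.0000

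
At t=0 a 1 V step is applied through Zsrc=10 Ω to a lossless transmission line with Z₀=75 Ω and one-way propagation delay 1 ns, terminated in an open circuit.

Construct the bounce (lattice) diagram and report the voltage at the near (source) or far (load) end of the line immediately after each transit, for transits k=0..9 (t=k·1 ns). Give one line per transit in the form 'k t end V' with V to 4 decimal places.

Γ_L=1.000000, Γ_S=-0.764706; launch V₁=1·75/85=0.882353
k=0 src: V=0.8824
k=1 load: inc=0.882353, refl=0.882353·1.000000=0.8824; V=0.000000+0.882353+0.882353=1.7647
k=2 src: inc=0.882353, refl=0.882353·-0.764706=-0.6747; V=0.882353+0.882353+-0.674740=1.0900
k=3 load: inc=-0.674740, refl=-0.674740·1.000000=-0.6747; V=1.764706+-0.674740+-0.674740=0.4152
k=4 src: inc=-0.674740, refl=-0.674740·-0.764706=0.5160; V=1.089965+-0.674740+0.515978=0.9312
k=5 load: inc=0.515978, refl=0.515978·1.000000=0.5160; V=0.415225+0.515978+0.515978=1.4472
k=6 src: inc=0.515978, refl=0.515978·-0.764706=-0.3946; V=0.931203+0.515978+-0.394571=1.0526
k=7 load: inc=-0.394571, refl=-0.394571·1.000000=-0.3946; V=1.447181+-0.394571+-0.394571=0.6580
k=8 src: inc=-0.394571, refl=-0.394571·-0.764706=0.3017; V=1.052610+-0.394571+0.301731=0.9598
k=9 load: inc=0.301731, refl=0.301731·1.000000=0.3017; V=0.658038+0.301731+0.301731=1.2615

0 0 source 0.8824
1 1 load 1.7647
2 2 source 1.0900
3 3 load 0.4152
4 4 source 0.9312
5 5 load 1.4472
6 6 source 1.0526
7 7 load 0.6580
8 8 source 0.9598
9 9 load 1.2615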